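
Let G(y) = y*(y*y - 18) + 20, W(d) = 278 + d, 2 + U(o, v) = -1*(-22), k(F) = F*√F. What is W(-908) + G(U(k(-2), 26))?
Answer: 7030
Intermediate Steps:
k(F) = F^(3/2)
U(o, v) = 20 (U(o, v) = -2 - 1*(-22) = -2 + 22 = 20)
G(y) = 20 + y*(-18 + y²) (G(y) = y*(y² - 18) + 20 = y*(-18 + y²) + 20 = 20 + y*(-18 + y²))
W(-908) + G(U(k(-2), 26)) = (278 - 908) + (20 + 20³ - 18*20) = -630 + (20 + 8000 - 360) = -630 + 7660 = 7030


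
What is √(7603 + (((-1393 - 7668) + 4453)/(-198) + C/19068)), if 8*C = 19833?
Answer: √149118963010094/139832 ≈ 87.329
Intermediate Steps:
C = 19833/8 (C = (⅛)*19833 = 19833/8 ≈ 2479.1)
√(7603 + (((-1393 - 7668) + 4453)/(-198) + C/19068)) = √(7603 + (((-1393 - 7668) + 4453)/(-198) + (19833/8)/19068)) = √(7603 + ((-9061 + 4453)*(-1/198) + (19833/8)*(1/19068))) = √(7603 + (-4608*(-1/198) + 6611/50848)) = √(7603 + (256/11 + 6611/50848)) = √(7603 + 13089809/559328) = √(4265660593/559328) = √149118963010094/139832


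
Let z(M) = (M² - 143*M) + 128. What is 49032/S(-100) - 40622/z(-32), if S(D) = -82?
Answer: -71046575/117424 ≈ -605.04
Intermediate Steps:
z(M) = 128 + M² - 143*M
49032/S(-100) - 40622/z(-32) = 49032/(-82) - 40622/(128 + (-32)² - 143*(-32)) = 49032*(-1/82) - 40622/(128 + 1024 + 4576) = -24516/41 - 40622/5728 = -24516/41 - 40622*1/5728 = -24516/41 - 20311/2864 = -71046575/117424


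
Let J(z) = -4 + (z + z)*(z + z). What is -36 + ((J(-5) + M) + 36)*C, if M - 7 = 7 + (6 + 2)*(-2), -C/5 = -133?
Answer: 86414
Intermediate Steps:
C = 665 (C = -5*(-133) = 665)
M = -2 (M = 7 + (7 + (6 + 2)*(-2)) = 7 + (7 + 8*(-2)) = 7 + (7 - 16) = 7 - 9 = -2)
J(z) = -4 + 4*z² (J(z) = -4 + (2*z)*(2*z) = -4 + 4*z²)
-36 + ((J(-5) + M) + 36)*C = -36 + (((-4 + 4*(-5)²) - 2) + 36)*665 = -36 + (((-4 + 4*25) - 2) + 36)*665 = -36 + (((-4 + 100) - 2) + 36)*665 = -36 + ((96 - 2) + 36)*665 = -36 + (94 + 36)*665 = -36 + 130*665 = -36 + 86450 = 86414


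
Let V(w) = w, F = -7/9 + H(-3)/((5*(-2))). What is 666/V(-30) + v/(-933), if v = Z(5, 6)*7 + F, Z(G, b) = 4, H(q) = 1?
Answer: -373315/16794 ≈ -22.229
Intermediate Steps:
F = -79/90 (F = -7/9 + 1/(5*(-2)) = -7*⅑ + 1/(-10) = -7/9 + 1*(-⅒) = -7/9 - ⅒ = -79/90 ≈ -0.87778)
v = 2441/90 (v = 4*7 - 79/90 = 28 - 79/90 = 2441/90 ≈ 27.122)
666/V(-30) + v/(-933) = 666/(-30) + (2441/90)/(-933) = 666*(-1/30) + (2441/90)*(-1/933) = -111/5 - 2441/83970 = -373315/16794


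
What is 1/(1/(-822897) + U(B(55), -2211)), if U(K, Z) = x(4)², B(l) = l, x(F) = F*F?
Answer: 822897/210661631 ≈ 0.0039063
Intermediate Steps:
x(F) = F²
U(K, Z) = 256 (U(K, Z) = (4²)² = 16² = 256)
1/(1/(-822897) + U(B(55), -2211)) = 1/(1/(-822897) + 256) = 1/(-1/822897 + 256) = 1/(210661631/822897) = 822897/210661631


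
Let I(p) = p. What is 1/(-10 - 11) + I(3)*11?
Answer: 692/21 ≈ 32.952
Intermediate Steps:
1/(-10 - 11) + I(3)*11 = 1/(-10 - 11) + 3*11 = 1/(-21) + 33 = -1/21 + 33 = 692/21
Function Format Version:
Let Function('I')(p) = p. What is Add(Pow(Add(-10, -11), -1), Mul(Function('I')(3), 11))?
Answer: Rational(692, 21) ≈ 32.952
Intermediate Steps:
Add(Pow(Add(-10, -11), -1), Mul(Function('I')(3), 11)) = Add(Pow(Add(-10, -11), -1), Mul(3, 11)) = Add(Pow(-21, -1), 33) = Add(Rational(-1, 21), 33) = Rational(692, 21)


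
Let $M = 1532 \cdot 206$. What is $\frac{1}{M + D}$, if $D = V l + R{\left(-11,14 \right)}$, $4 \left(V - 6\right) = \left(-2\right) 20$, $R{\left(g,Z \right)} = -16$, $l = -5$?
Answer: $\frac{1}{315596} \approx 3.1686 \cdot 10^{-6}$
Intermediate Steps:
$V = -4$ ($V = 6 + \frac{\left(-2\right) 20}{4} = 6 + \frac{1}{4} \left(-40\right) = 6 - 10 = -4$)
$M = 315592$
$D = 4$ ($D = \left(-4\right) \left(-5\right) - 16 = 20 - 16 = 4$)
$\frac{1}{M + D} = \frac{1}{315592 + 4} = \frac{1}{315596}$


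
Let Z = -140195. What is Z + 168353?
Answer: 28158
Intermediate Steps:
Z + 168353 = -140195 + 168353 = 28158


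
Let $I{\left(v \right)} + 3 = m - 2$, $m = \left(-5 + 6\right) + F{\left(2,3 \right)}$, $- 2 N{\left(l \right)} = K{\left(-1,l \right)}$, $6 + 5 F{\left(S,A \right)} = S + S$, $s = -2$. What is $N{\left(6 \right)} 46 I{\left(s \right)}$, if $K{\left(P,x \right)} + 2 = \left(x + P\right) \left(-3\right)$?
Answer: $- \frac{8602}{5} \approx -1720.4$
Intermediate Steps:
$F{\left(S,A \right)} = - \frac{6}{5} + \frac{2 S}{5}$ ($F{\left(S,A \right)} = - \frac{6}{5} + \frac{S + S}{5} = - \frac{6}{5} + \frac{2 S}{5}$)
$K{\left(P,x \right)} = -2 - 3 P - 3 x$ ($K{\left(P,x \right)} = -2 + \left(x + P\right) \left(-3\right) = -2 + \left(P + x\right) \left(-3\right) = -2 - \left(3 P + 3 x\right) = -2 - 3 P - 3 x$)
$N{\left(l \right)} = - \frac{1}{2} + \frac{3 l}{2}$ ($N{\left(l \right)} = - \frac{-2 - -3 - 3 l}{2} = - \frac{-2 + 3 - 3 l}{2} = - \frac{1 - 3 l}{2} = - \frac{1}{2} + \frac{3 l}{2}$)
$m = \frac{3}{5}$ ($m = \left(-5 + 6\right) + \left(- \frac{6}{5} + \frac{2}{5} \cdot 2\right) = 1 + \left(- \frac{6}{5} + \frac{4}{5}\right) = 1 - \frac{2}{5} = \frac{3}{5} \approx 0.6$)
$I{\left(v \right)} = - \frac{22}{5}$ ($I{\left(v \right)} = -3 + \left(\frac{3}{5} - 2\right) = -3 - \frac{7}{5} = - \frac{22}{5}$)
$N{\left(6 \right)} 46 I{\left(s \right)} = \left(- \frac{1}{2} + \frac{3}{2} \cdot 6\right) 46 \left(- \frac{22}{5}\right) = \left(- \frac{1}{2} + 9\right) 46 \left(- \frac{22}{5}\right) = \frac{17}{2} \cdot 46 \left(- \frac{22}{5}\right) = 391 \left(- \frac{22}{5}\right) = - \frac{8602}{5}$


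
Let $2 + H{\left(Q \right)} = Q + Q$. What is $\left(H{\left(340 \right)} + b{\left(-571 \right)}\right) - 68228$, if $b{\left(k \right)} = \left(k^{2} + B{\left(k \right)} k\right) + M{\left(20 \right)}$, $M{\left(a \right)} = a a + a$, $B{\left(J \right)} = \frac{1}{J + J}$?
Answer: $\frac{517823}{2} \approx 2.5891 \cdot 10^{5}$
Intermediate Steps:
$B{\left(J \right)} = \frac{1}{2 J}$
$H{\left(Q \right)} = -2 + 2 Q$ ($H{\left(Q \right)} = -2 + \left(Q + Q\right) = -2 + 2 Q$)
$M{\left(a \right)} = a + a^{2}$ ($M{\left(a \right)} = a^{2} + a = a + a^{2}$)
$b{\left(k \right)} = \frac{841}{2} + k^{2}$ ($b{\left(k \right)} = \left(k^{2} + \frac{1}{2 k} k\right) + 20 \left(1 + 20\right) = \left(k^{2} + \frac{1}{2}\right) + 20 \cdot 21 = \left(\frac{1}{2} + k^{2}\right) + 420 = \frac{841}{2} + k^{2}$)
$\left(H{\left(340 \right)} + b{\left(-571 \right)}\right) - 68228 = \left(\left(-2 + 2 \cdot 340\right) + \left(\frac{841}{2} + \left(-571\right)^{2}\right)\right) - 68228 = \left(\left(-2 + 680\right) + \left(\frac{841}{2} + 326041\right)\right) - 68228 = \left(678 + \frac{652923}{2}\right) - 68228 = \frac{654279}{2} - 68228 = \frac{517823}{2}$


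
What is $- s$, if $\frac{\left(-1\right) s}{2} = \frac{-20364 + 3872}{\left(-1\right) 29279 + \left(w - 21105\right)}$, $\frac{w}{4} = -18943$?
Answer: $\frac{8246}{31539} \approx 0.26145$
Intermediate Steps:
$w = -75772$ ($w = 4 \left(-18943\right) = -75772$)
$s = - \frac{8246}{31539}$ ($s = - 2 \frac{-20364 + 3872}{\left(-1\right) 29279 - 96877} = - 2 \left(- \frac{16492}{-29279 - 96877}\right) = - 2 \left(- \frac{16492}{-126156}\right) = - 2 \left(\left(-16492\right) \left(- \frac{1}{126156}\right)\right) = \left(-2\right) \frac{4123}{31539} = - \frac{8246}{31539} \approx -0.26145$)
$- s = \left(-1\right) \left(- \frac{8246}{31539}\right) = \frac{8246}{31539}$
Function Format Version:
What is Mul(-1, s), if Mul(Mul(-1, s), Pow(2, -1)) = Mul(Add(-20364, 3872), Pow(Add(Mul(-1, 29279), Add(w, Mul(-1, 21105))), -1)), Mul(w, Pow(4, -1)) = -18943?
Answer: Rational(8246, 31539) ≈ 0.26145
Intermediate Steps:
w = -75772 (w = Mul(4, -18943) = -75772)
s = Rational(-8246, 31539) (s = Mul(-2, Mul(Add(-20364, 3872), Pow(Add(Mul(-1, 29279), Add(-75772, Mul(-1, 21105))), -1))) = Mul(-2, Mul(-16492, Pow(Add(-29279, Add(-75772, -21105)), -1))) = Mul(-2, Mul(-16492, Pow(Add(-29279, -96877), -1))) = Mul(-2, Mul(-16492, Pow(-126156, -1))) = Mul(-2, Mul(-16492, Rational(-1, 126156))) = Mul(-2, Rational(4123, 31539)) = Rational(-8246, 31539) ≈ -0.26145)
Mul(-1, s) = Mul(-1, Rational(-8246, 31539)) = Rational(8246, 31539)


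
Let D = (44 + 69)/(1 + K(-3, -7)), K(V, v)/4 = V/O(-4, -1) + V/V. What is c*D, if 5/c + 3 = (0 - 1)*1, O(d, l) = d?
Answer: -565/32 ≈ -17.656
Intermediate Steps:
c = -5/4 (c = 5/(-3 + (0 - 1)*1) = 5/(-3 - 1*1) = 5/(-3 - 1) = 5/(-4) = 5*(-¼) = -5/4 ≈ -1.2500)
K(V, v) = 4 - V (K(V, v) = 4*(V/(-4) + V/V) = 4*(V*(-¼) + 1) = 4*(-V/4 + 1) = 4*(1 - V/4) = 4 - V)
D = 113/8 (D = (44 + 69)/(1 + (4 - 1*(-3))) = 113/(1 + (4 + 3)) = 113/(1 + 7) = 113/8 ≈ 14.125)
c*D = -5/4*113/8 = -565/32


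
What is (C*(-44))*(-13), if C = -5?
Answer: -2860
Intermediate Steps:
(C*(-44))*(-13) = -5*(-44)*(-13) = 220*(-13) = -2860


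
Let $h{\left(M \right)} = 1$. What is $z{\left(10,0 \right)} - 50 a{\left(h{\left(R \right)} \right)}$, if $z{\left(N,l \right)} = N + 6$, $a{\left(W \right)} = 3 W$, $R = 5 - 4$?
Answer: $-134$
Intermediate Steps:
$R = 1$
$z{\left(N,l \right)} = 6 + N$
$z{\left(10,0 \right)} - 50 a{\left(h{\left(R \right)} \right)} = \left(6 + 10\right) - 50 \cdot 3 \cdot 1 = 16 - 150 = -134$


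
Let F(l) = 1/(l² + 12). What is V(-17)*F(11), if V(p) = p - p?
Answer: 0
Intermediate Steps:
V(p) = 0
F(l) = 1/(12 + l²)
V(-17)*F(11) = 0/(12 + 11²) = 0/(12 + 121) = 0/133 = 0*(1/133) = 0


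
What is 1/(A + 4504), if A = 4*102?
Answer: 1/4912 ≈ 0.00020358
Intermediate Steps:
A = 408
1/(A + 4504) = 1/(408 + 4504) = 1/4912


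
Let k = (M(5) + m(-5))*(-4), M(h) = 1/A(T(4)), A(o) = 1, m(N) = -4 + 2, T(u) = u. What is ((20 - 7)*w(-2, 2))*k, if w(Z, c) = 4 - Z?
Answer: 312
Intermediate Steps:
m(N) = -2
M(h) = 1 (M(h) = 1/1 = 1)
k = 4 (k = (1 - 2)*(-4) = -1*(-4) = 4)
((20 - 7)*w(-2, 2))*k = ((20 - 7)*(4 - 1*(-2)))*4 = (13*(4 + 2))*4 = (13*6)*4 = 78*4 = 312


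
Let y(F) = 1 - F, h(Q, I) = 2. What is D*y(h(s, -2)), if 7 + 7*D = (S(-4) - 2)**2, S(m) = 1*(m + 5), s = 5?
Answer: 6/7 ≈ 0.85714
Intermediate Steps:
S(m) = 5 + m (S(m) = 1*(5 + m) = 5 + m)
D = -6/7 (D = -1 + ((5 - 4) - 2)**2/7 = -1 + (1 - 2)**2/7 = -1 + (1/7)*(-1)**2 = -1 + (1/7)*1 = -1 + 1/7 = -6/7 ≈ -0.85714)
D*y(h(s, -2)) = -6*(1 - 1*2)/7 = -6*(1 - 2)/7 = -6/7*(-1) = 6/7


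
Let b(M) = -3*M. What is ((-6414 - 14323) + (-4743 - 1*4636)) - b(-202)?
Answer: -30722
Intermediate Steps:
((-6414 - 14323) + (-4743 - 1*4636)) - b(-202) = ((-6414 - 14323) + (-4743 - 1*4636)) - (-3)*(-202) = (-20737 + (-4743 - 4636)) - 1*606 = (-20737 - 9379) - 606 = -30116 - 606 = -30722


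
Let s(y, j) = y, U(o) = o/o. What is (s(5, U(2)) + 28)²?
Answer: 1089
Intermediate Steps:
U(o) = 1
(s(5, U(2)) + 28)² = (5 + 28)² = 33² = 1089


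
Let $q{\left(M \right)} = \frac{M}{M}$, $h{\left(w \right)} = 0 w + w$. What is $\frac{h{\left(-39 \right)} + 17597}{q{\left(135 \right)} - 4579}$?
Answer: $- \frac{8779}{2289} \approx -3.8353$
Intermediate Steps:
$h{\left(w \right)} = w$ ($h{\left(w \right)} = 0 + w = w$)
$q{\left(M \right)} = 1$
$\frac{h{\left(-39 \right)} + 17597}{q{\left(135 \right)} - 4579} = \frac{-39 + 17597}{1 - 4579} = \frac{17558}{-4578} = 17558 \left(- \frac{1}{4578}\right) = - \frac{8779}{2289}$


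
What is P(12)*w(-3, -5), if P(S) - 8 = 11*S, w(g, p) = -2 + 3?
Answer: 140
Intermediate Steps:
w(g, p) = 1
P(S) = 8 + 11*S
P(12)*w(-3, -5) = (8 + 11*12)*1 = (8 + 132)*1 = 140*1 = 140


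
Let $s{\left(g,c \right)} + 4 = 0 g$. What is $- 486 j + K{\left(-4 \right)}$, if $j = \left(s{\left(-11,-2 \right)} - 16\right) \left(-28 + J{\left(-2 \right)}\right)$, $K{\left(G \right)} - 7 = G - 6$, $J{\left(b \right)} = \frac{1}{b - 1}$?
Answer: $-275403$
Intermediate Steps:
$s{\left(g,c \right)} = -4$ ($s{\left(g,c \right)} = -4 + 0 g = -4 + 0 = -4$)
$J{\left(b \right)} = \frac{1}{-1 + b}$
$K{\left(G \right)} = 1 + G$ ($K{\left(G \right)} = 7 + \left(G - 6\right) = 7 + \left(-6 + G\right) = 1 + G$)
$j = \frac{1700}{3}$ ($j = \left(-4 - 16\right) \left(-28 + \frac{1}{-1 - 2}\right) = - 20 \left(-28 + \frac{1}{-3}\right) = - 20 \left(-28 - \frac{1}{3}\right) = \left(-20\right) \left(- \frac{85}{3}\right) = \frac{1700}{3} \approx 566.67$)
$- 486 j + K{\left(-4 \right)} = \left(-486\right) \frac{1700}{3} + \left(1 - 4\right) = -275400 - 3 = -275403$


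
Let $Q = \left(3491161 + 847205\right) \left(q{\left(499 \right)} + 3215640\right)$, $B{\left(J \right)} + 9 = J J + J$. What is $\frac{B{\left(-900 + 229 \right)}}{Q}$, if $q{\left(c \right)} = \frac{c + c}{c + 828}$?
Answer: $\frac{596567447}{18512481374795748} \approx 3.2225 \cdot 10^{-8}$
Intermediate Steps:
$B{\left(J \right)} = -9 + J + J^{2}$ ($B{\left(J \right)} = -9 + \left(J J + J\right) = -9 + \left(J^{2} + J\right) = -9 + \left(J + J^{2}\right) = -9 + J + J^{2}$)
$q{\left(c \right)} = \frac{2 c}{828 + c}$
$Q = \frac{18512481374795748}{1327}$ ($Q = \left(3491161 + 847205\right) \left(2 \cdot 499 \frac{1}{828 + 499} + 3215640\right) = 4338366 \left(2 \cdot 499 \cdot \frac{1}{1327} + 3215640\right) = 4338366 \left(\frac{998}{1327} + 3215640\right) = 4338366 \cdot \frac{4267155278}{1327} = \frac{18512481374795748}{1327} \approx 1.3951 \cdot 10^{13}$)
$\frac{B{\left(-900 + 229 \right)}}{Q} = \frac{-9 + \left(-900 + 229\right) + \left(-900 + 229\right)^{2}}{\frac{18512481374795748}{1327}} = \left(-9 - 671 + \left(-671\right)^{2}\right) \frac{1327}{18512481374795748} = \left(-9 - 671 + 450241\right) \frac{1327}{18512481374795748} = 449561 \cdot \frac{1327}{18512481374795748} = \frac{596567447}{18512481374795748}$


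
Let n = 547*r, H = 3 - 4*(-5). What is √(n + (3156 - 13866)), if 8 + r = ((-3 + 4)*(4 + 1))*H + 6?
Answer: √51101 ≈ 226.06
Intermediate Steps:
H = 23 (H = 3 + 20 = 23)
r = 113 (r = -8 + (((-3 + 4)*(4 + 1))*23 + 6) = -8 + ((1*5)*23 + 6) = -8 + (5*23 + 6) = -8 + (115 + 6) = -8 + 121 = 113)
n = 61811 (n = 547*113 = 61811)
√(n + (3156 - 13866)) = √(61811 + (3156 - 13866)) = √(61811 - 10710) = √51101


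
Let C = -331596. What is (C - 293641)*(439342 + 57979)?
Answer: -310943490077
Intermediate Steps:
(C - 293641)*(439342 + 57979) = (-331596 - 293641)*(439342 + 57979) = -625237*497321 = -310943490077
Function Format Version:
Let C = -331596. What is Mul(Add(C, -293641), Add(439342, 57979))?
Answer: -310943490077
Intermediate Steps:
Mul(Add(C, -293641), Add(439342, 57979)) = Mul(Add(-331596, -293641), Add(439342, 57979)) = Mul(-625237, 497321) = -310943490077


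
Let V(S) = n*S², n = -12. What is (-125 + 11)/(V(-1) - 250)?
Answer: 57/131 ≈ 0.43511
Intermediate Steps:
V(S) = -12*S²
(-125 + 11)/(V(-1) - 250) = (-125 + 11)/(-12*(-1)² - 250) = -114/(-12*1 - 250) = -114/(-12 - 250) = -114/(-262) = -114*(-1/262) = 57/131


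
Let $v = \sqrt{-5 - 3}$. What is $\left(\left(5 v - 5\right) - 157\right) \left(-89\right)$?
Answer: $14418 - 890 i \sqrt{2} \approx 14418.0 - 1258.7 i$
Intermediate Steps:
$v = 2 i \sqrt{2}$ ($v = \sqrt{-8} = 2 i \sqrt{2} \approx 2.8284 i$)
$\left(\left(5 v - 5\right) - 157\right) \left(-89\right) = \left(\left(5 \cdot 2 i \sqrt{2} - 5\right) - 157\right) \left(-89\right) = \left(\left(10 i \sqrt{2} - 5\right) - 157\right) \left(-89\right) = \left(\left(-5 + 10 i \sqrt{2}\right) - 157\right) \left(-89\right) = \left(-162 + 10 i \sqrt{2}\right) \left(-89\right) = 14418 - 890 i \sqrt{2}$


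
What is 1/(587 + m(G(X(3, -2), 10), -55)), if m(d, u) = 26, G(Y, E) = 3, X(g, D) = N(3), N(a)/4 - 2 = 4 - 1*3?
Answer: 1/613 ≈ 0.0016313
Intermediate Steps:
N(a) = 12 (N(a) = 8 + 4*(4 - 1*3) = 8 + 4*(4 - 3) = 8 + 4*1 = 8 + 4 = 12)
X(g, D) = 12
1/(587 + m(G(X(3, -2), 10), -55)) = 1/(587 + 26) = 1/613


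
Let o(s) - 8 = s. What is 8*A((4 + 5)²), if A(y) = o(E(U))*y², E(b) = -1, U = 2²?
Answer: 367416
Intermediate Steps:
U = 4
o(s) = 8 + s
A(y) = 7*y² (A(y) = (8 - 1)*y² = 7*y²)
8*A((4 + 5)²) = 8*(7*((4 + 5)²)²) = 8*(7*(9²)²) = 8*(7*81²) = 8*(7*6561) = 8*45927 = 367416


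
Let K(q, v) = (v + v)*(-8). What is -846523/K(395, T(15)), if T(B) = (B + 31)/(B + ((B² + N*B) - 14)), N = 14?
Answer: 92271007/184 ≈ 5.0147e+5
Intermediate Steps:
T(B) = (31 + B)/(-14 + B² + 15*B) (T(B) = (B + 31)/(B + ((B² + 14*B) - 14)) = (31 + B)/(B + (-14 + B² + 14*B)) = (31 + B)/(-14 + B² + 15*B))
K(q, v) = -16*v (K(q, v) = (2*v)*(-8) = -16*v)
-846523/K(395, T(15)) = -846523*(-(-14 + 15² + 15*15)/(16*(31 + 15))) = -846523/((-16*46/(-14 + 225 + 225))) = -846523/((-16*46/436)) = -846523/((-4*46/109)) = -846523/((-16*23/218)) = -846523/(-184/109) = -846523*(-109/184) = 92271007/184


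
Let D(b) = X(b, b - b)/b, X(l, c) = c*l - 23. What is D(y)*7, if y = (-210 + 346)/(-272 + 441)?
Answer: -27209/136 ≈ -200.07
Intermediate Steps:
y = 136/169 ≈ 0.80473
X(l, c) = -23 + c*l
D(b) = -23/b (D(b) = (-23 + (b - b)*b)/b = (-23 + 0*b)/b = (-23 + 0)/b = -23/b)
D(y)*7 = -23/136/169*7 = -23*169/136*7 = -3887/136*7 = -27209/136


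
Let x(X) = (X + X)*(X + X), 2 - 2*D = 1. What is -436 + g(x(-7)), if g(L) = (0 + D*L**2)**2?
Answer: 368946828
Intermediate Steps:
D = 1/2 (D = 1 - 1/2*1 = 1 - 1/2 = 1/2 ≈ 0.50000)
x(X) = 4*X**2 (x(X) = (2*X)*(2*X) = 4*X**2)
g(L) = L**4/4 (g(L) = (0 + L**2/2)**2 = (L**2/2)**2 = L**4/4)
-436 + g(x(-7)) = -436 + (4*(-7)**2)**4/4 = -436 + (4*49)**4/4 = -436 + (1/4)*196**4 = -436 + (1/4)*1475789056 = -436 + 368947264 = 368946828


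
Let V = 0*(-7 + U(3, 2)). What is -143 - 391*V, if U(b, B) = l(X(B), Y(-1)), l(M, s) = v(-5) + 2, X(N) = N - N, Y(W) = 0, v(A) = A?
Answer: -143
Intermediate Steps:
X(N) = 0
l(M, s) = -3 (l(M, s) = -5 + 2 = -3)
U(b, B) = -3
V = 0 (V = 0*(-7 - 3) = 0*(-10) = 0)
-143 - 391*V = -143 - 391*0 = -143 + 0 = -143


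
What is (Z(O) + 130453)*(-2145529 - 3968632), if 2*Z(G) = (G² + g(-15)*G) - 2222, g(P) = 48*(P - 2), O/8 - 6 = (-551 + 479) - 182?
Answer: -17773511405662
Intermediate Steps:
O = -1984 (O = 48 + 8*((-551 + 479) - 182) = 48 + 8*(-72 - 182) = 48 + 8*(-254) = 48 - 2032 = -1984)
g(P) = -96 + 48*P (g(P) = 48*(-2 + P) = -96 + 48*P)
Z(G) = -1111 + G²/2 - 408*G (Z(G) = ((G² + (-96 + 48*(-15))*G) - 2222)/2 = ((G² + (-96 - 720)*G) - 2222)/2 = ((G² - 816*G) - 2222)/2 = (-2222 + G² - 816*G)/2 = -1111 + G²/2 - 408*G)
(Z(O) + 130453)*(-2145529 - 3968632) = ((-1111 + (½)*(-1984)² - 408*(-1984)) + 130453)*(-2145529 - 3968632) = ((-1111 + (½)*3936256 + 809472) + 130453)*(-6114161) = ((-1111 + 1968128 + 809472) + 130453)*(-6114161) = (2776489 + 130453)*(-6114161) = 2906942*(-6114161) = -17773511405662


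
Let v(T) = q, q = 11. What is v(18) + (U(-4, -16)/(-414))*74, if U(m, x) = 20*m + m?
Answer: 1795/69 ≈ 26.014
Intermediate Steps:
U(m, x) = 21*m
v(T) = 11
v(18) + (U(-4, -16)/(-414))*74 = 11 + ((21*(-4))/(-414))*74 = 11 - 84*(-1/414)*74 = 11 + (14/69)*74 = 11 + 1036/69 = 1795/69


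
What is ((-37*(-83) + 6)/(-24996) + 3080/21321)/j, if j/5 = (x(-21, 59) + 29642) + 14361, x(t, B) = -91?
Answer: 3794321/39004081348320 ≈ 9.7280e-8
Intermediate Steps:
j = 219560 (j = 5*((-91 + 29642) + 14361) = 5*(29551 + 14361) = 5*43912 = 219560)
((-37*(-83) + 6)/(-24996) + 3080/21321)/j = ((-37*(-83) + 6)/(-24996) + 3080/21321)/219560 = ((3071 + 6)*(-1/24996) + 3080*(1/21321))*(1/219560) = (3077*(-1/24996) + 3080/21321)*(1/219560) = (-3077/24996 + 3080/21321)*(1/219560) = (3794321/177646572)*(1/219560) = 3794321/39004081348320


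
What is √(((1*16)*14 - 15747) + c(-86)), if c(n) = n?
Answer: 11*I*√129 ≈ 124.94*I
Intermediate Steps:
√(((1*16)*14 - 15747) + c(-86)) = √(((1*16)*14 - 15747) - 86) = √((16*14 - 15747) - 86) = √((224 - 15747) - 86) = √(-15523 - 86) = √(-15609) = 11*I*√129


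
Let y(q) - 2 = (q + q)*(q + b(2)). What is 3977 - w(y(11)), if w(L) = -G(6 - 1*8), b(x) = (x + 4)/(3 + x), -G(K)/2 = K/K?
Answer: 3975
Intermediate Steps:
G(K) = -2 (G(K) = -2*K/K = -2*1 = -2)
b(x) = (4 + x)/(3 + x)
y(q) = 2 + 2*q*(6/5 + q) (y(q) = 2 + (q + q)*(q + (4 + 2)/(3 + 2)) = 2 + (2*q)*(q + 6/5) = 2 + (2*q)*(6/5 + q) = 2 + 2*q*(6/5 + q))
w(L) = 2 (w(L) = -1*(-2) = 2)
3977 - w(y(11)) = 3977 - 1*2 = 3977 - 2 = 3975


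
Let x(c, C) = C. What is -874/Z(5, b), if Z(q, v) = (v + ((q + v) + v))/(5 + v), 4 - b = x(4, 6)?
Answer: 2622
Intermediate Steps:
b = -2 (b = 4 - 1*6 = 4 - 6 = -2)
Z(q, v) = (q + 3*v)/(5 + v) (Z(q, v) = (v + (q + 2*v))/(5 + v) = (q + 3*v)/(5 + v))
-874/Z(5, b) = -874*(5 - 2)/(5 + 3*(-2)) = -874*3/(5 - 6) = -874/((⅓)*(-1)) = -874/(-⅓) = -874*(-3) = 2622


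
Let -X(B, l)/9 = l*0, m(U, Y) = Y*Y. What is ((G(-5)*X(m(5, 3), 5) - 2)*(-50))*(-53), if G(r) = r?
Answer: -5300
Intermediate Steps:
m(U, Y) = Y²
X(B, l) = 0 (X(B, l) = -9*l*0 = -9*0 = 0)
((G(-5)*X(m(5, 3), 5) - 2)*(-50))*(-53) = ((-5*0 - 2)*(-50))*(-53) = ((0 - 2)*(-50))*(-53) = -2*(-50)*(-53) = 100*(-53) = -5300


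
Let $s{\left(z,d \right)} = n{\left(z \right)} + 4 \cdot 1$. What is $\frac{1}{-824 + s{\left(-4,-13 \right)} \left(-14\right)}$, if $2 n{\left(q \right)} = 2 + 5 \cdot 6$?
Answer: $- \frac{1}{1104} \approx -0.0009058$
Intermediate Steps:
$n{\left(q \right)} = 16$ ($n{\left(q \right)} = \frac{2 + 5 \cdot 6}{2} = \frac{2 + 30}{2} = \frac{1}{2} \cdot 32 = 16$)
$s{\left(z,d \right)} = 20$ ($s{\left(z,d \right)} = 16 + 4 \cdot 1 = 16 + 4 = 20$)
$\frac{1}{-824 + s{\left(-4,-13 \right)} \left(-14\right)} = \frac{1}{-824 + 20 \left(-14\right)} = \frac{1}{-824 - 280} = \frac{1}{-1104} = - \frac{1}{1104}$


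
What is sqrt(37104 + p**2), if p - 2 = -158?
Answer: 64*sqrt(15) ≈ 247.87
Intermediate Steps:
p = -156 (p = 2 - 158 = -156)
sqrt(37104 + p**2) = sqrt(37104 + (-156)**2) = sqrt(37104 + 24336) = sqrt(61440) = 64*sqrt(15)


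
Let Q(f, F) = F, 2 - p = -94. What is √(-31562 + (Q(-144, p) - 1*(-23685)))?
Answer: I*√7781 ≈ 88.21*I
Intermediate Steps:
p = 96 (p = 2 - 1*(-94) = 2 + 94 = 96)
√(-31562 + (Q(-144, p) - 1*(-23685))) = √(-31562 + (96 - 1*(-23685))) = √(-31562 + (96 + 23685)) = √(-31562 + 23781) = √(-7781) = I*√7781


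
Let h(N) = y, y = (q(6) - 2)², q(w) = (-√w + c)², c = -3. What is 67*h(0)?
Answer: 25795 + 10452*√6 ≈ 51397.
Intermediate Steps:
q(w) = (-3 - √w)² (q(w) = (-√w - 3)² = (-3 - √w)²)
y = (-2 + (3 + √6)²)² (y = ((3 + √6)² - 2)² = (-2 + (3 + √6)²)² ≈ 767.12)
h(N) = 385 + 156*√6
67*h(0) = 67*(385 + 156*√6) = 25795 + 10452*√6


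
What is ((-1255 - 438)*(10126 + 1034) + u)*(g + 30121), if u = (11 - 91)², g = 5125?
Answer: -665708120080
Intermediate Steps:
u = 6400 (u = (-80)² = 6400)
((-1255 - 438)*(10126 + 1034) + u)*(g + 30121) = ((-1255 - 438)*(10126 + 1034) + 6400)*(5125 + 30121) = (-1693*11160 + 6400)*35246 = (-18893880 + 6400)*35246 = -18887480*35246 = -665708120080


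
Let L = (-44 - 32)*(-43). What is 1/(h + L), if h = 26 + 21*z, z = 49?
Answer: 1/4323 ≈ 0.00023132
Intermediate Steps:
h = 1055 (h = 26 + 21*49 = 26 + 1029 = 1055)
L = 3268 (L = -76*(-43) = 3268)
1/(h + L) = 1/(1055 + 3268) = 1/4323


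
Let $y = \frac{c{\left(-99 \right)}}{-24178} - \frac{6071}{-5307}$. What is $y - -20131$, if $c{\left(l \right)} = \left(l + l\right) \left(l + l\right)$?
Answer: $\frac{117409118438}{5832393} \approx 20131.0$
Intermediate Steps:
$c{\left(l \right)} = 4 l^{2}$ ($c{\left(l \right)} = 2 l 2 l = 4 l^{2}$)
$y = - \frac{2785045}{5832393}$ ($y = \frac{4 \left(-99\right)^{2}}{-24178} - \frac{6071}{-5307} = 4 \cdot 9801 \left(- \frac{1}{24178}\right) - - \frac{6071}{5307} = 39204 \left(- \frac{1}{24178}\right) + \frac{6071}{5307} = - \frac{1782}{1099} + \frac{6071}{5307} = - \frac{2785045}{5832393} \approx -0.47751$)
$y - -20131 = - \frac{2785045}{5832393} - -20131 = - \frac{2785045}{5832393} + 20131 = \frac{117409118438}{5832393}$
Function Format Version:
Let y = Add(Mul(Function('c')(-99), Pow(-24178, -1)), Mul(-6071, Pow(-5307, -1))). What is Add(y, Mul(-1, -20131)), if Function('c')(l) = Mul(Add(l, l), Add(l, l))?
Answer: Rational(117409118438, 5832393) ≈ 20131.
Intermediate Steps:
Function('c')(l) = Mul(4, Pow(l, 2)) (Function('c')(l) = Mul(Mul(2, l), Mul(2, l)) = Mul(4, Pow(l, 2)))
y = Rational(-2785045, 5832393) (y = Add(Mul(Mul(4, Pow(-99, 2)), Pow(-24178, -1)), Mul(-6071, Pow(-5307, -1))) = Add(Mul(Mul(4, 9801), Rational(-1, 24178)), Mul(-6071, Rational(-1, 5307))) = Add(Mul(39204, Rational(-1, 24178)), Rational(6071, 5307)) = Add(Rational(-1782, 1099), Rational(6071, 5307)) = Rational(-2785045, 5832393) ≈ -0.47751)
Add(y, Mul(-1, -20131)) = Add(Rational(-2785045, 5832393), Mul(-1, -20131)) = Add(Rational(-2785045, 5832393), 20131) = Rational(117409118438, 5832393)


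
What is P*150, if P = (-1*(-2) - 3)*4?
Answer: -600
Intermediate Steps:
P = -4 (P = (2 - 3)*4 = -1*4 = -4)
P*150 = -4*150 = -600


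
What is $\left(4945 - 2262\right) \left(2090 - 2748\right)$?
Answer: $-1765414$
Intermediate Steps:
$\left(4945 - 2262\right) \left(2090 - 2748\right) = 2683 \left(-658\right) = -1765414$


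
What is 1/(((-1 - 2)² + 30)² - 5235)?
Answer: -1/3714 ≈ -0.00026925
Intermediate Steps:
1/(((-1 - 2)² + 30)² - 5235) = 1/(((-3)² + 30)² - 5235) = 1/((9 + 30)² - 5235) = 1/(39² - 5235) = 1/(1521 - 5235) = 1/(-3714) = -1/3714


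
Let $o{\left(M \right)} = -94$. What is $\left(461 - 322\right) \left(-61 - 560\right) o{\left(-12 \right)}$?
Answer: $8113986$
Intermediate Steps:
$\left(461 - 322\right) \left(-61 - 560\right) o{\left(-12 \right)} = \left(461 - 322\right) \left(-61 - 560\right) \left(-94\right) = 139 \left(-621\right) \left(-94\right) = \left(-86319\right) \left(-94\right) = 8113986$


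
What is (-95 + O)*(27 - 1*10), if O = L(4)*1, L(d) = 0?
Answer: -1615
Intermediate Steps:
O = 0 (O = 0*1 = 0)
(-95 + O)*(27 - 1*10) = (-95 + 0)*(27 - 1*10) = -95*(27 - 10) = -95*17 = -1615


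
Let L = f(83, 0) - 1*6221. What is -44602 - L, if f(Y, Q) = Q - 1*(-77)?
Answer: -38458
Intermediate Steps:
f(Y, Q) = 77 + Q (f(Y, Q) = Q + 77 = 77 + Q)
L = -6144 (L = (77 + 0) - 1*6221 = 77 - 6221 = -6144)
-44602 - L = -44602 - 1*(-6144) = -44602 + 6144 = -38458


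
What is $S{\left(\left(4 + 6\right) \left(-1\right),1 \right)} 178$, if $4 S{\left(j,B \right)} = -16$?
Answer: $-712$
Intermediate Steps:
$S{\left(j,B \right)} = -4$ ($S{\left(j,B \right)} = \frac{1}{4} \left(-16\right) = -4$)
$S{\left(\left(4 + 6\right) \left(-1\right),1 \right)} 178 = \left(-4\right) 178 = -712$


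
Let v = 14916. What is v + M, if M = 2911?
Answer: 17827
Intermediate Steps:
v + M = 14916 + 2911 = 17827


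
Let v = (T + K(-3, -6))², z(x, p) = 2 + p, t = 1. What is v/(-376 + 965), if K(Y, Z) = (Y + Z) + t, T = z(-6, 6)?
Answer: 0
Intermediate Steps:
T = 8 (T = 2 + 6 = 8)
K(Y, Z) = 1 + Y + Z (K(Y, Z) = (Y + Z) + 1 = 1 + Y + Z)
v = 0 (v = (8 + (1 - 3 - 6))² = (8 - 8)² = 0² = 0)
v/(-376 + 965) = 0/(-376 + 965) = 0/589 = (1/589)*0 = 0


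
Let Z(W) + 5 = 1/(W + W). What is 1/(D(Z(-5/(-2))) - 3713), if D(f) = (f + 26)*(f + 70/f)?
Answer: -150/618589 ≈ -0.00024249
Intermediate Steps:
Z(W) = -5 + 1/(2*W) (Z(W) = -5 + 1/(W + W) = -5 + 1/(2*W))
D(f) = (26 + f)*(f + 70/f)
1/(D(Z(-5/(-2))) - 3713) = 1/((70 + (-5 + 1/(2*((-5/(-2)))))² + 26*(-5 + 1/(2*((-5/(-2))))) + 1820/(-5 + 1/(2*((-5/(-2)))))) - 3713) = 1/((70 + (-5 + 1/(2*((-5*(-½)))))² + 26*(-5 + 1/(2*((-5*(-½))))) + 1820/(-5 + 1/(2*((-5*(-½)))))) - 3713) = 1/((70 + (-5 + 1/(2*(5/2)))² + 26*(-5 + 1/(2*(5/2))) + 1820/(-5 + 1/(2*(5/2)))) - 3713) = 1/((70 + (-5 + (½)*(⅖))² + 26*(-5 + (½)*(⅖)) + 1820/(-5 + (½)*(⅖))) - 3713) = 1/((70 + (-5 + ⅕)² + 26*(-5 + ⅕) + 1820/(-5 + ⅕)) - 3713) = 1/((70 + (-24/5)² + 26*(-24/5) + 1820/(-24/5)) - 3713) = 1/((70 + 576/25 - 624/5 + 1820*(-5/24)) - 3713) = 1/((70 + 576/25 - 624/5 - 2275/6) - 3713) = 1/(-61639/150 - 3713) = 1/(-618589/150) = -150/618589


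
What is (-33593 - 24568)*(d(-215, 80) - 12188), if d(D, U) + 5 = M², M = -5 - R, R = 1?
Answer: 707063277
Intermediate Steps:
M = -6 (M = -5 - 1*1 = -5 - 1 = -6)
d(D, U) = 31 (d(D, U) = -5 + (-6)² = -5 + 36 = 31)
(-33593 - 24568)*(d(-215, 80) - 12188) = (-33593 - 24568)*(31 - 12188) = -58161*(-12157) = 707063277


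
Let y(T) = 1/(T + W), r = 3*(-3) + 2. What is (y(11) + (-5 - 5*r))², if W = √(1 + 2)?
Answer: 3152401/3481 - 3551*√3/6962 ≈ 904.72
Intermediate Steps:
r = -7 (r = -9 + 2 = -7)
W = √3 ≈ 1.7320
y(T) = 1/(T + √3)
(y(11) + (-5 - 5*r))² = (1/(11 + √3) + (-5 - 5*(-7)))² = (1/(11 + √3) + (-5 + 35))² = (1/(11 + √3) + 30)² = (30 + 1/(11 + √3))²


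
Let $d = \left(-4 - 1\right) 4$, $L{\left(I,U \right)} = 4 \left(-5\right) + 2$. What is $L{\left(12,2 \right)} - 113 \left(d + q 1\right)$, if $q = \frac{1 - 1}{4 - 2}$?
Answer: $2242$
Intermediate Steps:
$L{\left(I,U \right)} = -18$ ($L{\left(I,U \right)} = -20 + 2 = -18$)
$q = 0$ ($q = \frac{0}{2} = 0 \cdot \frac{1}{2} = 0$)
$d = -20$ ($d = \left(-5\right) 4 = -20$)
$L{\left(12,2 \right)} - 113 \left(d + q 1\right) = -18 - 113 \left(-20 + 0 \cdot 1\right) = -18 - 113 \left(-20 + 0\right) = -18 - -2260 = -18 + 2260 = 2242$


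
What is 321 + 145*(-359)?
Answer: -51734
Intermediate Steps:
321 + 145*(-359) = 321 - 52055 = -51734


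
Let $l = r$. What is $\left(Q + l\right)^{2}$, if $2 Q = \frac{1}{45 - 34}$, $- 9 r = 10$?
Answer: $\frac{44521}{39204} \approx 1.1356$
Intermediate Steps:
$r = - \frac{10}{9}$ ($r = \left(- \frac{1}{9}\right) 10 = - \frac{10}{9} \approx -1.1111$)
$l = - \frac{10}{9} \approx -1.1111$
$Q = \frac{1}{22}$ ($Q = \frac{1}{2 \left(45 - 34\right)} = \frac{1}{2 \cdot 11} = \frac{1}{2} \cdot \frac{1}{11} = \frac{1}{22} \approx 0.045455$)
$\left(Q + l\right)^{2} = \left(\frac{1}{22} - \frac{10}{9}\right)^{2} = \left(- \frac{211}{198}\right)^{2} = \frac{44521}{39204}$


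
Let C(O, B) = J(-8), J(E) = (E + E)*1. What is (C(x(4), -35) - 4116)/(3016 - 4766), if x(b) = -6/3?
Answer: 2066/875 ≈ 2.3611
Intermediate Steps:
J(E) = 2*E (J(E) = (2*E)*1 = 2*E)
x(b) = -2 (x(b) = -6*⅓ = -2)
C(O, B) = -16 (C(O, B) = 2*(-8) = -16)
(C(x(4), -35) - 4116)/(3016 - 4766) = (-16 - 4116)/(3016 - 4766) = -4132/(-1750) = -4132*(-1/1750) = 2066/875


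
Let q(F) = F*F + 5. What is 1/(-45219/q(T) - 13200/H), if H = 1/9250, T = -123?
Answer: -15134/1847861445219 ≈ -8.1900e-9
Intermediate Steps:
q(F) = 5 + F² (q(F) = F² + 5 = 5 + F²)
H = 1/9250 ≈ 0.00010811
1/(-45219/q(T) - 13200/H) = 1/(-45219/(5 + (-123)²) - 13200/1/9250) = 1/(-45219/(5 + 15129) - 13200*9250) = 1/(-45219/15134 - 122100000) = 1/(-1847861445219/15134) = -15134/1847861445219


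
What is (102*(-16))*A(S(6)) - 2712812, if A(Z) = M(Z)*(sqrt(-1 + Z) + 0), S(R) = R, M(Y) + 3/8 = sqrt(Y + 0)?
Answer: -2712812 - 1632*sqrt(30) + 612*sqrt(5) ≈ -2.7204e+6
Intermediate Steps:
M(Y) = -3/8 + sqrt(Y) (M(Y) = -3/8 + sqrt(Y + 0) = -3/8 + sqrt(Y))
A(Z) = sqrt(-1 + Z)*(-3/8 + sqrt(Z)) (A(Z) = (-3/8 + sqrt(Z))*(sqrt(-1 + Z) + 0) = (-3/8 + sqrt(Z))*sqrt(-1 + Z) = sqrt(-1 + Z)*(-3/8 + sqrt(Z)))
(102*(-16))*A(S(6)) - 2712812 = (102*(-16))*(sqrt(-1 + 6)*(-3/8 + sqrt(6))) - 2712812 = -1632*sqrt(5)*(-3/8 + sqrt(6)) - 2712812 = -2712812 - 1632*sqrt(5)*(-3/8 + sqrt(6))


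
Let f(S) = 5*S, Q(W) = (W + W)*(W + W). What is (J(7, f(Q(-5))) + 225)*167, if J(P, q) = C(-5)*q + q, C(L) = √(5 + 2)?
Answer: 121075 + 83500*√7 ≈ 3.4200e+5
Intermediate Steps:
Q(W) = 4*W² (Q(W) = (2*W)*(2*W) = 4*W²)
C(L) = √7
J(P, q) = q + q*√7 (J(P, q) = √7*q + q = q*√7 + q = q + q*√7)
(J(7, f(Q(-5))) + 225)*167 = ((5*(4*(-5)²))*(1 + √7) + 225)*167 = ((5*(4*25))*(1 + √7) + 225)*167 = ((5*100)*(1 + √7) + 225)*167 = (500*(1 + √7) + 225)*167 = ((500 + 500*√7) + 225)*167 = (725 + 500*√7)*167 = 121075 + 83500*√7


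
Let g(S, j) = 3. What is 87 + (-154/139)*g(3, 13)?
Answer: 11631/139 ≈ 83.676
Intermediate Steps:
87 + (-154/139)*g(3, 13) = 87 - 154/139*3 = 87 - 462/139 = 11631/139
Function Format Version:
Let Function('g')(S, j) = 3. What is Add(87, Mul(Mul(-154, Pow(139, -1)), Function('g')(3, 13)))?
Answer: Rational(11631, 139) ≈ 83.676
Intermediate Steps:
Add(87, Mul(Mul(-154, Pow(139, -1)), Function('g')(3, 13))) = Add(87, Mul(Mul(-154, Pow(139, -1)), 3)) = Add(87, Mul(Mul(-154, Rational(1, 139)), 3)) = Add(87, Mul(Rational(-154, 139), 3)) = Add(87, Rational(-462, 139)) = Rational(11631, 139)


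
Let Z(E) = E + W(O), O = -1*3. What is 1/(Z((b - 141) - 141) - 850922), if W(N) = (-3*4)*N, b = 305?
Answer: -1/850863 ≈ -1.1753e-6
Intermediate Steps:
O = -3
W(N) = -12*N
Z(E) = 36 + E (Z(E) = E - 12*(-3) = E + 36 = 36 + E)
1/(Z((b - 141) - 141) - 850922) = 1/((36 + ((305 - 141) - 141)) - 850922) = 1/((36 + (164 - 141)) - 850922) = 1/((36 + 23) - 850922) = 1/(59 - 850922) = 1/(-850863) = -1/850863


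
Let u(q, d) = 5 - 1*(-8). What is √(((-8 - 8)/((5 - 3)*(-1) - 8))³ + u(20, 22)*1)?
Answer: √10685/25 ≈ 4.1347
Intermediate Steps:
u(q, d) = 13 (u(q, d) = 5 + 8 = 13)
√(((-8 - 8)/((5 - 3)*(-1) - 8))³ + u(20, 22)*1) = √(((-8 - 8)/((5 - 3)*(-1) - 8))³ + 13*1) = √((-16/(2*(-1) - 8))³ + 13) = √((-16/(-2 - 8))³ + 13) = √((-16/(-10))³ + 13) = √((-16*(-⅒))³ + 13) = √((8/5)³ + 13) = √(512/125 + 13) = √(2137/125) = √10685/25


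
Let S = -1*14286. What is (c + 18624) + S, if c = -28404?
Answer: -24066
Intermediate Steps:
S = -14286
(c + 18624) + S = (-28404 + 18624) - 14286 = -9780 - 14286 = -24066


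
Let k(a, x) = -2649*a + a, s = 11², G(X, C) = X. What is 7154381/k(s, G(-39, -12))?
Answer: -7154381/320408 ≈ -22.329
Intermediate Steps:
s = 121
k(a, x) = -2648*a
7154381/k(s, G(-39, -12)) = 7154381/((-2648*121)) = 7154381/(-320408) = 7154381*(-1/320408) = -7154381/320408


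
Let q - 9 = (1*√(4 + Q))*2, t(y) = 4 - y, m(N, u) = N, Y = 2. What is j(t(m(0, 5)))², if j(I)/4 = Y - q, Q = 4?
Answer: 1296 + 896*√2 ≈ 2563.1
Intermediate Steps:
q = 9 + 4*√2 (q = 9 + (1*√(4 + 4))*2 = 9 + (1*√8)*2 = 9 + (1*(2*√2))*2 = 9 + (2*√2)*2 = 9 + 4*√2 ≈ 14.657)
j(I) = -28 - 16*√2 (j(I) = 4*(2 - (9 + 4*√2)) = 4*(2 + (-9 - 4*√2)) = 4*(-7 - 4*√2) = -28 - 16*√2)
j(t(m(0, 5)))² = (-28 - 16*√2)²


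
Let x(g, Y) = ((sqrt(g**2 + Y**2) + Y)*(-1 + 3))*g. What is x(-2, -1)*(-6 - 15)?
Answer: -84 + 84*sqrt(5) ≈ 103.83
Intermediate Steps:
x(g, Y) = g*(2*Y + 2*sqrt(Y**2 + g**2)) (x(g, Y) = ((sqrt(Y**2 + g**2) + Y)*2)*g = ((Y + sqrt(Y**2 + g**2))*2)*g = (2*Y + 2*sqrt(Y**2 + g**2))*g = g*(2*Y + 2*sqrt(Y**2 + g**2)))
x(-2, -1)*(-6 - 15) = (2*(-2)*(-1 + sqrt((-1)**2 + (-2)**2)))*(-6 - 15) = (2*(-2)*(-1 + sqrt(1 + 4)))*(-21) = (2*(-2)*(-1 + sqrt(5)))*(-21) = (4 - 4*sqrt(5))*(-21) = -84 + 84*sqrt(5)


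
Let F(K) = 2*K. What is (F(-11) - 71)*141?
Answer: -13113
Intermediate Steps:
(F(-11) - 71)*141 = (2*(-11) - 71)*141 = (-22 - 71)*141 = -93*141 = -13113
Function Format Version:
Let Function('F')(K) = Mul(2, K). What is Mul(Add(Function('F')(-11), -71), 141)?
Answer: -13113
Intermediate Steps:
Mul(Add(Function('F')(-11), -71), 141) = Mul(Add(Mul(2, -11), -71), 141) = Mul(Add(-22, -71), 141) = Mul(-93, 141) = -13113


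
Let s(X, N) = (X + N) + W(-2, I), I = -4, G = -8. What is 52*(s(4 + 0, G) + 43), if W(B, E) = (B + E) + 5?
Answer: 1976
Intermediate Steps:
W(B, E) = 5 + B + E
s(X, N) = -1 + N + X (s(X, N) = (X + N) + (5 - 2 - 4) = (N + X) - 1 = -1 + N + X)
52*(s(4 + 0, G) + 43) = 52*((-1 - 8 + (4 + 0)) + 43) = 52*((-1 - 8 + 4) + 43) = 52*(-5 + 43) = 52*38 = 1976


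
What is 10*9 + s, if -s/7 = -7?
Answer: 139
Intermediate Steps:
s = 49 (s = -7*(-7) = 49)
10*9 + s = 10*9 + 49 = 90 + 49 = 139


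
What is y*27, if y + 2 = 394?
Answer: 10584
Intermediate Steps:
y = 392 (y = -2 + 394 = 392)
y*27 = 392*27 = 10584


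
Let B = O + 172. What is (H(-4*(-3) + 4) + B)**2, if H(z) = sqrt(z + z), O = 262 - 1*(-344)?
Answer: 605316 + 6224*sqrt(2) ≈ 6.1412e+5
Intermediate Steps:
O = 606 (O = 262 + 344 = 606)
H(z) = sqrt(2)*sqrt(z) (H(z) = sqrt(2*z) = sqrt(2)*sqrt(z))
B = 778 (B = 606 + 172 = 778)
(H(-4*(-3) + 4) + B)**2 = (sqrt(2)*sqrt(-4*(-3) + 4) + 778)**2 = (sqrt(2)*sqrt(12 + 4) + 778)**2 = (sqrt(2)*sqrt(16) + 778)**2 = (sqrt(2)*4 + 778)**2 = (4*sqrt(2) + 778)**2 = (778 + 4*sqrt(2))**2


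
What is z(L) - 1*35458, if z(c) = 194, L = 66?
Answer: -35264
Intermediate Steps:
z(L) - 1*35458 = 194 - 1*35458 = 194 - 35458 = -35264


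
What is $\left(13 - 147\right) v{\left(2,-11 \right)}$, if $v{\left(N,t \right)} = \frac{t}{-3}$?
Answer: $- \frac{1474}{3} \approx -491.33$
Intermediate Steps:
$v{\left(N,t \right)} = - \frac{t}{3}$ ($v{\left(N,t \right)} = t \left(- \frac{1}{3}\right) = - \frac{t}{3}$)
$\left(13 - 147\right) v{\left(2,-11 \right)} = \left(13 - 147\right) \left(\left(- \frac{1}{3}\right) \left(-11\right)\right) = \left(-134\right) \frac{11}{3} = - \frac{1474}{3}$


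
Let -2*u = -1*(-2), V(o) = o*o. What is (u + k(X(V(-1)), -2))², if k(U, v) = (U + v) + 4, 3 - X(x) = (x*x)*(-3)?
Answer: 49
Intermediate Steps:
V(o) = o²
X(x) = 3 + 3*x² (X(x) = 3 - x*x*(-3) = 3 - x²*(-3) = 3 - (-3)*x² = 3 + 3*x²)
u = -1 (u = -(-1)*(-2)/2 = -½*2 = -1)
k(U, v) = 4 + U + v
(u + k(X(V(-1)), -2))² = (-1 + (4 + (3 + 3*((-1)²)²) - 2))² = (-1 + (4 + (3 + 3*1²) - 2))² = (-1 + (4 + (3 + 3*1) - 2))² = (-1 + (4 + (3 + 3) - 2))² = (-1 + (4 + 6 - 2))² = (-1 + 8)² = 7² = 49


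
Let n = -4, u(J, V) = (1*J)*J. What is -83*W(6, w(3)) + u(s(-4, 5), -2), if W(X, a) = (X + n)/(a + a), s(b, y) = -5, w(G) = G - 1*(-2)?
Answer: 42/5 ≈ 8.4000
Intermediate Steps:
w(G) = 2 + G (w(G) = G + 2 = 2 + G)
u(J, V) = J² (u(J, V) = J*J = J²)
W(X, a) = (-4 + X)/(2*a) (W(X, a) = (X - 4)/(a + a) = (-4 + X)/((2*a)) = (-4 + X)*(1/(2*a)) = (-4 + X)/(2*a))
-83*W(6, w(3)) + u(s(-4, 5), -2) = -83*(-4 + 6)/(2*(2 + 3)) + (-5)² = -83*2/(2*5) + 25 = -83*⅕ + 25 = -83/5 + 25 = 42/5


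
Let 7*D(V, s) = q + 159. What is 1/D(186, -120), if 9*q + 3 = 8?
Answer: 63/1436 ≈ 0.043872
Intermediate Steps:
q = 5/9 (q = -1/3 + (1/9)*8 = -1/3 + 8/9 = 5/9 ≈ 0.55556)
D(V, s) = 1436/63 (D(V, s) = (5/9 + 159)/7 = (1/7)*(1436/9) = 1436/63)
1/D(186, -120) = 1/(1436/63) = 63/1436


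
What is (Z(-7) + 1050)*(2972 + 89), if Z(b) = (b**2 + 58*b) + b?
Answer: 2099846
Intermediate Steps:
Z(b) = b**2 + 59*b
(Z(-7) + 1050)*(2972 + 89) = (-7*(59 - 7) + 1050)*(2972 + 89) = (-7*52 + 1050)*3061 = (-364 + 1050)*3061 = 686*3061 = 2099846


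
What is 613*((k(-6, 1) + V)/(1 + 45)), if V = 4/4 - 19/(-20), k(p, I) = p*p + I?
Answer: 477527/920 ≈ 519.05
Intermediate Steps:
k(p, I) = I + p**2 (k(p, I) = p**2 + I = I + p**2)
V = 39/20 (V = 4*(1/4) - 19*(-1/20) = 1 + 19/20 = 39/20 ≈ 1.9500)
613*((k(-6, 1) + V)/(1 + 45)) = 613*(((1 + (-6)**2) + 39/20)/(1 + 45)) = 613*(((1 + 36) + 39/20)/46) = 613*((37 + 39/20)*(1/46)) = 613*((779/20)*(1/46)) = 613*(779/920) = 477527/920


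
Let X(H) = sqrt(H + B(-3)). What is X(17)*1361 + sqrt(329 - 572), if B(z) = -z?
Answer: 2722*sqrt(5) + 9*I*sqrt(3) ≈ 6086.6 + 15.588*I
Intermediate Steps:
X(H) = sqrt(3 + H) (X(H) = sqrt(H - 1*(-3)) = sqrt(H + 3) = sqrt(3 + H))
X(17)*1361 + sqrt(329 - 572) = sqrt(3 + 17)*1361 + sqrt(329 - 572) = sqrt(20)*1361 + sqrt(-243) = (2*sqrt(5))*1361 + 9*I*sqrt(3) = 2722*sqrt(5) + 9*I*sqrt(3)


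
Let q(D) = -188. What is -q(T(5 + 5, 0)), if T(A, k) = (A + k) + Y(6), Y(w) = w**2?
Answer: 188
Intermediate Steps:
T(A, k) = 36 + A + k (T(A, k) = (A + k) + 6**2 = (A + k) + 36 = 36 + A + k)
-q(T(5 + 5, 0)) = -1*(-188) = 188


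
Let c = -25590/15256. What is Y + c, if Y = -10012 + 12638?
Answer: 20018333/7628 ≈ 2624.3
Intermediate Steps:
Y = 2626
c = -12795/7628 (c = -25590*1/15256 = -12795/7628 ≈ -1.6774)
Y + c = 2626 - 12795/7628 = 20018333/7628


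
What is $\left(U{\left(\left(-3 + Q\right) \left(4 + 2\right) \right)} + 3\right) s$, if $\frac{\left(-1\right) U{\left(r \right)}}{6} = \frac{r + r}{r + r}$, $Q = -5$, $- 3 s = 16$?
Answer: $16$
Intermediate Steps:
$s = - \frac{16}{3}$ ($s = \left(- \frac{1}{3}\right) 16 = - \frac{16}{3} \approx -5.3333$)
$U{\left(r \right)} = -6$ ($U{\left(r \right)} = - 6 \frac{r + r}{r + r} = - 6 \frac{2 r}{2 r} = - 6 \cdot 2 r \frac{1}{2 r} = \left(-6\right) 1 = -6$)
$\left(U{\left(\left(-3 + Q\right) \left(4 + 2\right) \right)} + 3\right) s = \left(-6 + 3\right) \left(- \frac{16}{3}\right) = \left(-3\right) \left(- \frac{16}{3}\right) = 16$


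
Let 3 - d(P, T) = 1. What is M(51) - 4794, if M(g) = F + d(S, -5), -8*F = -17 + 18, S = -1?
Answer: -38337/8 ≈ -4792.1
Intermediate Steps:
d(P, T) = 2 (d(P, T) = 3 - 1*1 = 3 - 1 = 2)
F = -⅛ (F = -(-17 + 18)/8 = -⅛*1 = -⅛ ≈ -0.12500)
M(g) = 15/8 (M(g) = -⅛ + 2 = 15/8)
M(51) - 4794 = 15/8 - 4794 = -38337/8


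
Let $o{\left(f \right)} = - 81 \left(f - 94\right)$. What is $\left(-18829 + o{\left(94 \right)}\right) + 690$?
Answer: $-18139$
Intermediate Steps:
$o{\left(f \right)} = 7614 - 81 f$ ($o{\left(f \right)} = - 81 \left(-94 + f\right) = 7614 - 81 f$)
$\left(-18829 + o{\left(94 \right)}\right) + 690 = \left(-18829 + \left(7614 - 7614\right)\right) + 690 = \left(-18829 + 0\right) + 690 = -18829 + 690 = -18139$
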